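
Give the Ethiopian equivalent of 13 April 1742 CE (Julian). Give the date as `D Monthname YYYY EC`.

18 Miyazya 1734 EC

Julian Day Number of the source date = 2357426.
Converting JDN 2357426 to the Ethiopian calendar gives 18 Miyazya 1734 EC.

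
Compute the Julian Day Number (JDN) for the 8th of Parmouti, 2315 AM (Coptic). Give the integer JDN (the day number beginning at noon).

Equivalently 20 April 2599 (Gregorian).
JDN 2451545 is 1 January 2000 CE (Gregorian); the target day is +218890 days from there, so JDN = 2670435.

2670435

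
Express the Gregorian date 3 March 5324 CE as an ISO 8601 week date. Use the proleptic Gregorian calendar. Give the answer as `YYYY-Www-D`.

The weekday is Friday (ISO weekday 5).
That Friday belongs to ISO week 9 of ISO year 5324.

5324-W09-5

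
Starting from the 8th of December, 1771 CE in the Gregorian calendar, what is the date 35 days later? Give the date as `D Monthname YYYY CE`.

12 January 1772 CE

JDN of the 8th of December, 1771 CE = 2368246.
2368246 + 35 = 2368281.
JDN 2368281 in the Gregorian calendar is 12 January 1772 CE.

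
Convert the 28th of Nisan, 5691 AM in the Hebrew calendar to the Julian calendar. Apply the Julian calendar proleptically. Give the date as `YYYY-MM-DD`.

The source date corresponds to 15 April 1931 in the Gregorian calendar (JDN 2426447).
That day falls on 2 April 1931 CE in the Julian calendar.

1931-04-02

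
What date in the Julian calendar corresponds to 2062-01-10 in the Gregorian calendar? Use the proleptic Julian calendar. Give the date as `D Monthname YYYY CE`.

At this point the Julian calendar is 13 days behind the Gregorian.
10 January 2062 Gregorian − 13 days → 28 December 2061 Julian.

28 December 2061 CE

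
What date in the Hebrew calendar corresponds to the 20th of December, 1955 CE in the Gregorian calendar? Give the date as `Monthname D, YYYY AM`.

Tevet 5, 5716 AM

Both dates share Julian Day Number 2435462; in the Hebrew calendar that is 5 Tevet 5716 AM.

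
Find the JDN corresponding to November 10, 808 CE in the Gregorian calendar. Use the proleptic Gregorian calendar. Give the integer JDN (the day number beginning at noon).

2016490

JDN 2299161 is 15 October 1582 CE (Gregorian); the target day is −282671 days from there, so JDN = 2016490.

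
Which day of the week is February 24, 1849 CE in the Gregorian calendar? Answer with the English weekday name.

Since JDN mod 7 = 5 (0 = Monday), the day is Saturday.

Saturday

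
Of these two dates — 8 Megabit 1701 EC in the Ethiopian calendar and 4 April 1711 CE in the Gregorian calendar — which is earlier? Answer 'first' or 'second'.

Converting both to JDN: 2345333 vs 2346083; the smaller is the first.

first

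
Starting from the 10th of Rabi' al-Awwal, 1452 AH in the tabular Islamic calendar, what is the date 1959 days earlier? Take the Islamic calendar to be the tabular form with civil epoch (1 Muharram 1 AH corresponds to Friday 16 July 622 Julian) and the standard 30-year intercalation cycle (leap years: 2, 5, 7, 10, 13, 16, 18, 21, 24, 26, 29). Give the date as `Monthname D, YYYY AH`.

The starting date is JDN 2462694; 2462694 − 1959 = 2460735.
JDN 2460735 corresponds to Sha'ban 29, 1446 AH.

Sha'ban 29, 1446 AH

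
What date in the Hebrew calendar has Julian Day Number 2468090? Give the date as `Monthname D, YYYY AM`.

Iyar 2, 5805 AM

The Gregorian equivalent of JDN 2468090 is 19 April 2045.
In the Hebrew calendar that day is Iyar 2, 5805 AM.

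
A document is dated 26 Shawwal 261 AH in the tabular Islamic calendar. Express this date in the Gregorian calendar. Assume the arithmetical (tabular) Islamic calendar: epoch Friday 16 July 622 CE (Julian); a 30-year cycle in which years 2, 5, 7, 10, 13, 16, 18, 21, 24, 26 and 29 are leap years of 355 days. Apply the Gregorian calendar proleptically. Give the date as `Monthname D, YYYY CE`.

August 7, 875 CE

Julian Day Number of the source date = 2040866.
Converting JDN 2040866 to the Gregorian calendar gives 7 August 875 CE.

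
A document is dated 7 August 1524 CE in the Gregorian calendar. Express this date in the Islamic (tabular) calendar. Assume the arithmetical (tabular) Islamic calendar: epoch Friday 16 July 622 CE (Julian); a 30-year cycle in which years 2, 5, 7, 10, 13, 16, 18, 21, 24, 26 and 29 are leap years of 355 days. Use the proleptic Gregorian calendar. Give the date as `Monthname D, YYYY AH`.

Julian Day Number of the source date = 2277908.
Converting JDN 2277908 to the tabular Islamic calendar gives 26 Ramadan 930 AH.

Ramadan 26, 930 AH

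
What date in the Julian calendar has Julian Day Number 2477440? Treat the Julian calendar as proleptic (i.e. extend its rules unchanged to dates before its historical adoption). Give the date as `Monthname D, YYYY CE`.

The Gregorian equivalent of JDN 2477440 is 24 November 2070.
In the Julian calendar that day is November 11, 2070 CE.

November 11, 2070 CE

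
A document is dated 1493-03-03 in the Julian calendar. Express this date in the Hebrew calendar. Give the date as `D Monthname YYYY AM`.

Both dates share Julian Day Number 2266438; in the Hebrew calendar that is 14 Adar 5253 AM.

14 Adar 5253 AM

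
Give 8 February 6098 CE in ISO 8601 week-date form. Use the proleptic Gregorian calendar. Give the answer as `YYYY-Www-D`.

The weekday is Saturday (ISO weekday 6).
That Saturday belongs to ISO week 6 of ISO year 6098.

6098-W06-6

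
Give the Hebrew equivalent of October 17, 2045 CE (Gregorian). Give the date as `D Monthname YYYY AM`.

6 Cheshvan 5806 AM

Julian Day Number of the source date = 2468271.
Converting JDN 2468271 to the Hebrew calendar gives 6 Cheshvan 5806 AM.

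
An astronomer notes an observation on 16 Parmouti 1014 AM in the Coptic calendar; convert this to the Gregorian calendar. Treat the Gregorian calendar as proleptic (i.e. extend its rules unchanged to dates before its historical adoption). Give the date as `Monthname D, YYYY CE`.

Both dates share Julian Day Number 2195253; in the Gregorian calendar that is 18 April 1298 CE.

April 18, 1298 CE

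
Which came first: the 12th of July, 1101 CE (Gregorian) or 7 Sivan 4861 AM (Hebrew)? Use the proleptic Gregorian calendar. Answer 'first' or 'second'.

second

Converting both to JDN: 2123384 vs 2123324; the smaller is the second.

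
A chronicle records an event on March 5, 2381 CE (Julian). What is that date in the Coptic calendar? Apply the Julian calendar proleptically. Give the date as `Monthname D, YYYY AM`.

Paremhat 9, 2097 AM

The source date corresponds to 21 March 2381 in the Gregorian calendar (JDN 2590782).
That day falls on 9 Paremhat 2097 AM in the Coptic calendar.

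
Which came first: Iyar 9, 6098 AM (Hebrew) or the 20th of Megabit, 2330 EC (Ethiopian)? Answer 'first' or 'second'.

second

First date → JDN 2575115; second date → JDN 2575087.
JDN 2575087 < JDN 2575115, so the second date is earlier.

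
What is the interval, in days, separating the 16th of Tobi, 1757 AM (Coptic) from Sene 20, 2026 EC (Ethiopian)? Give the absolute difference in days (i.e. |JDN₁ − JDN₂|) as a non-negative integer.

2403

First date → JDN 2466544; second date → JDN 2464141.
The interval is |2466544 − 2464141| = 2403 days.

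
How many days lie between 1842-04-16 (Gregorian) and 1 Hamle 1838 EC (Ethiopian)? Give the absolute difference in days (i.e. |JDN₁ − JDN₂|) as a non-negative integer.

1543

JDN of the first date = 2393942.
JDN of the second date = 2395485.
|2395485 − 2393942| = 1543.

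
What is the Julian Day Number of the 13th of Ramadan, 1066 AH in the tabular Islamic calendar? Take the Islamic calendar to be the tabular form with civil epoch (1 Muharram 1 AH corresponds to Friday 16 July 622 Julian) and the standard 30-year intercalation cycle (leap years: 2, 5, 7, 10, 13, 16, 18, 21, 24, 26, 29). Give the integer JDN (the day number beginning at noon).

In the Gregorian calendar the same day is 5 July 1656.
JDN 2400001 is 17 November 1858 CE (Gregorian), MJD 0; the target day is −73913 days from there, so JDN = 2326088.

2326088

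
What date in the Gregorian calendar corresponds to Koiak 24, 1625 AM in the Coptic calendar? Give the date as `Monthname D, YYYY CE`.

Both dates share Julian Day Number 2418309; in the Gregorian calendar that is 2 January 1909 CE.

January 2, 1909 CE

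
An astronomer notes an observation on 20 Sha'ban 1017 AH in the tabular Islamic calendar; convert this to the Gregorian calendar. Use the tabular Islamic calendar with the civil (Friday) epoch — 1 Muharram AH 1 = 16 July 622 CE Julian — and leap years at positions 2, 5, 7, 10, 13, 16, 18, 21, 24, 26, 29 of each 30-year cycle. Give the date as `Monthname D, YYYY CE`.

November 29, 1608 CE

Julian Day Number of the source date = 2308703.
Converting JDN 2308703 to the Gregorian calendar gives 29 November 1608 CE.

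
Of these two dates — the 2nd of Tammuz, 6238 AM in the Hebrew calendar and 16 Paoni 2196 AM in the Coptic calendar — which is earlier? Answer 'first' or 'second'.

First date → JDN 2626316; second date → JDN 2627039.
JDN 2626316 < JDN 2627039, so the first date is earlier.

first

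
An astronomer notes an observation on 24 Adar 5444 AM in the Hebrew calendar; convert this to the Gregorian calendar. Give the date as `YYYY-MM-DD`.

1684-03-10

Both dates share Julian Day Number 2336198; in the Gregorian calendar that is 10 March 1684 CE.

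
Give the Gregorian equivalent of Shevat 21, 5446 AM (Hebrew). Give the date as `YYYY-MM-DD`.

1686-02-15

Julian Day Number of the source date = 2336905.
Converting JDN 2336905 to the Gregorian calendar gives 15 February 1686 CE.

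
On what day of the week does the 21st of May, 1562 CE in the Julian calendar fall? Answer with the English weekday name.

Equivalently 31 May 1562 Gregorian, JDN 2291719.
JDN 2291719 mod 7 = 3, and JDN 0 was a Monday, so this is a Thursday.

Thursday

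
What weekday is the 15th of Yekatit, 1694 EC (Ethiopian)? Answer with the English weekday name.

Monday

In the Gregorian calendar this is 20 February 1702 (JDN 2342753).
JDN 2342753 mod 7 = 0, and JDN 0 was a Monday, so this is a Monday.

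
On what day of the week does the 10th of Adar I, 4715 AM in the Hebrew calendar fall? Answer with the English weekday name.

Monday

This is JDN 2069907 (10 February 955 Gregorian).
2069907 ≡ 0 (mod 7); counting from Monday = 0 gives Monday.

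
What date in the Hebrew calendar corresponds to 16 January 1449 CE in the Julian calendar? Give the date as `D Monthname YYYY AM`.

22 Shevat 5209 AM

Both dates share Julian Day Number 2250321; in the Hebrew calendar that is 22 Shevat 5209 AM.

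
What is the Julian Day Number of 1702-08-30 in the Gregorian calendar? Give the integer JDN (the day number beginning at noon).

JDN 2400001 is 17 November 1858 CE (Gregorian), MJD 0; the target day is −57057 days from there, so JDN = 2342944.

2342944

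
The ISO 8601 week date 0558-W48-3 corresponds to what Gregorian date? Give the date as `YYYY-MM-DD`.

ISO week 1 of 558 is the week containing the first Thursday of 558.
Week 48, day 3 (Wednesday) lands on 0558-11-29.

0558-11-29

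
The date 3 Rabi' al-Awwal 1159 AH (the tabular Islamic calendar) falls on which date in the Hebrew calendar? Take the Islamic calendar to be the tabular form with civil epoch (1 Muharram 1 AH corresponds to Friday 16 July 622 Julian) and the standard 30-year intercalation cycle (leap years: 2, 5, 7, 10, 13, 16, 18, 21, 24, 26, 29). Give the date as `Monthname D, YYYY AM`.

Nisan 5, 5506 AM

Both dates share Julian Day Number 2358858; in the Hebrew calendar that is 5 Nisan 5506 AM.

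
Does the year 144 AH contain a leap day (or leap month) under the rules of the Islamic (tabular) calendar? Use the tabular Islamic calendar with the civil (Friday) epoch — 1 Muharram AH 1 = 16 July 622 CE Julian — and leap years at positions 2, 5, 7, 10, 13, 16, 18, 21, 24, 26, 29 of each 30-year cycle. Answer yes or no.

yes

Year 144 AH is year 24 of its 30-year cycle; leap positions are 2, 5, 7, 10, 13, 16, 18, 21, 24, 26, 29, so it is a leap year (355 days).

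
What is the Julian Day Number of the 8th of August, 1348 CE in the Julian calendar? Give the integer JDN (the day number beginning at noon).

In the proleptic Gregorian calendar the same day is 16 August 1348.
JDN 2299161 is 15 October 1582 CE (Gregorian); the target day is −85526 days from there, so JDN = 2213635.

2213635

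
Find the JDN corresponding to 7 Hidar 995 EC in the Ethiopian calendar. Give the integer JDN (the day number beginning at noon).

In the proleptic Gregorian calendar the same day is 9 November 1002.
JDN 2451545 is 1 January 2000 CE (Gregorian); the target day is −364200 days from there, so JDN = 2087345.

2087345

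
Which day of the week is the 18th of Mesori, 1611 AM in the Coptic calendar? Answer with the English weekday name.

In the Gregorian calendar this is 23 August 1895 (JDN 2413429).
JDN 2413429 mod 7 = 4, and JDN 0 was a Monday, so this is a Friday.

Friday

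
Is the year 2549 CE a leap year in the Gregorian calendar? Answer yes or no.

2549 is not divisible by 4, so it is a common year.

no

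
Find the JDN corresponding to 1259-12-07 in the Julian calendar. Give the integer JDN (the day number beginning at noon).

Equivalently 14 December 1259 (proleptic Gregorian).
JDN 2400001 is 17 November 1858 CE (Gregorian), MJD 0; the target day is −218753 days from there, so JDN = 2181248.

2181248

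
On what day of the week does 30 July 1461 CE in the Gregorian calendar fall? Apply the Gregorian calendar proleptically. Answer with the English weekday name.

Tuesday

2254890 ≡ 1 (mod 7); counting from Monday = 0 gives Tuesday.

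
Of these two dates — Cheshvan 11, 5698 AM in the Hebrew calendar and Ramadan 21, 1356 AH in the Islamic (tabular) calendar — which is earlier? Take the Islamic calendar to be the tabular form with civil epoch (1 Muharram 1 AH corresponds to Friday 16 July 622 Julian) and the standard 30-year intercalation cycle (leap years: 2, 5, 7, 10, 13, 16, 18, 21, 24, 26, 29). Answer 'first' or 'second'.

first

Converting both to JDN: 2428823 vs 2428863; the smaller is the first.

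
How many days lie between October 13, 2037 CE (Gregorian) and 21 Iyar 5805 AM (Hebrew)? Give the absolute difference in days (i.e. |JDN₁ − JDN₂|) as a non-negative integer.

First date → JDN 2465345; second date → JDN 2468109.
The interval is |2465345 − 2468109| = 2764 days.

2764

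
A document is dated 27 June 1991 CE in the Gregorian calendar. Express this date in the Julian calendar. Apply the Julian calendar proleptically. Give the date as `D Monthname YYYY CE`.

14 June 1991 CE

At this point the Julian calendar is 13 days behind the Gregorian.
27 June 1991 Gregorian − 13 days → 14 June 1991 Julian.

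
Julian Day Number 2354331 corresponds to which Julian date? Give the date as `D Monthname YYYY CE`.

22 October 1733 CE

JDN 2354331 is 2 November 1733 in the Gregorian calendar.
In the Julian calendar that day is 22 October 1733 CE.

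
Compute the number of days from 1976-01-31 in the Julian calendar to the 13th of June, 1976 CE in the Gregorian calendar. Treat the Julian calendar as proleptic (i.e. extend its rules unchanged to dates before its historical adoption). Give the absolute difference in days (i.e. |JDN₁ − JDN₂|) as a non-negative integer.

121

JDN of the first date = 2442822.
JDN of the second date = 2442943.
|2442943 − 2442822| = 121.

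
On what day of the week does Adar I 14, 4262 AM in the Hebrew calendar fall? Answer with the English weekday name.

Friday

This is JDN 1904452 (10 February 502 Gregorian).
1904452 ≡ 4 (mod 7); counting from Monday = 0 gives Friday.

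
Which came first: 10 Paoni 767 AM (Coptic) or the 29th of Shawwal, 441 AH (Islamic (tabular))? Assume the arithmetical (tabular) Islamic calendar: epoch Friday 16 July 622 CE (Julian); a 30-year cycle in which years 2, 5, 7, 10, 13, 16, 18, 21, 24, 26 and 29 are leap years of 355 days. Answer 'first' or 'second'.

second

Converting both to JDN: 2105090 vs 2104655; the smaller is the second.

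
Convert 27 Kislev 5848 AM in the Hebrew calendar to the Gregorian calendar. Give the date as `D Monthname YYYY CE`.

22 December 2087 CE

Julian Day Number of the source date = 2483677.
Converting JDN 2483677 to the Gregorian calendar gives 22 December 2087 CE.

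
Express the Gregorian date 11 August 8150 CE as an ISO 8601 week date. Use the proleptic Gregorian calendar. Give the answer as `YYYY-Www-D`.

The weekday is Tuesday (ISO weekday 2).
That Tuesday belongs to ISO week 33 of ISO year 8150.

8150-W33-2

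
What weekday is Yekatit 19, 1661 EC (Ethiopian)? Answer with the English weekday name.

In the Gregorian calendar this is 23 February 1669 (JDN 2330704).
2330704 ≡ 5 (mod 7); counting from Monday = 0 gives Saturday.

Saturday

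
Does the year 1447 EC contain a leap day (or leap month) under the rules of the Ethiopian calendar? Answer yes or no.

1447 mod 4 = 3; in the Ethiopian calendar a year is leap when year mod 4 = 3, so it is a leap year.

yes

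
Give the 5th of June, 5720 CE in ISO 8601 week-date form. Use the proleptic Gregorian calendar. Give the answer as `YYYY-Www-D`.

The weekday is Wednesday (ISO weekday 3).
That Wednesday belongs to ISO week 23 of ISO year 5720.

5720-W23-3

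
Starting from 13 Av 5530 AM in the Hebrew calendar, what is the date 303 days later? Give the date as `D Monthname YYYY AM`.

21 Sivan 5531 AM

Counting 303 days forward from JDN 2367755 reaches JDN 2368058, which is 21 Sivan 5531 AM.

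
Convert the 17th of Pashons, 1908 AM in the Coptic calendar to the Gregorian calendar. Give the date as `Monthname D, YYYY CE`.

Julian Day Number of the source date = 2521818.
Converting JDN 2521818 to the Gregorian calendar gives 26 May 2192 CE.

May 26, 2192 CE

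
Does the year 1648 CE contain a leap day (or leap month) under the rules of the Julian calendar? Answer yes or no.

1648 mod 4 = 0, so it is a leap year in the Julian calendar.

yes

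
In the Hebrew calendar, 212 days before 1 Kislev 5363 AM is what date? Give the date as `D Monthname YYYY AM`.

26 Nisan 5362 AM

The starting date is JDN 2306497; 2306497 − 212 = 2306285.
JDN 2306285 corresponds to 26 Nisan 5362 AM.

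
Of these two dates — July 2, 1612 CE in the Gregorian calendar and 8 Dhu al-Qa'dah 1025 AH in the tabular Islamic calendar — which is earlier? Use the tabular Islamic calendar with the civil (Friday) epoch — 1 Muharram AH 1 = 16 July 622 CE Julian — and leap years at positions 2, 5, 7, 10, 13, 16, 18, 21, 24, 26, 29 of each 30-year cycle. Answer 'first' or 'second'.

first

The two dates have Julian Day Numbers 2310014 and 2311613 respectively.
Since 2310014 < 2311613, the first date comes first.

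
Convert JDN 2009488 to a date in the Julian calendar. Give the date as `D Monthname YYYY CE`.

5 September 789 CE

JDN 2009488 is 9 September 789 in the proleptic Gregorian calendar.
In the Julian calendar that day is 5 September 789 CE.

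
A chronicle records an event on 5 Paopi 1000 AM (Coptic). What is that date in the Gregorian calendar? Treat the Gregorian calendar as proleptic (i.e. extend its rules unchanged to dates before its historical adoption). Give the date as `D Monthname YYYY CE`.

10 October 1283 CE

Julian Day Number of the source date = 2189949.
Converting JDN 2189949 to the Gregorian calendar gives 10 October 1283 CE.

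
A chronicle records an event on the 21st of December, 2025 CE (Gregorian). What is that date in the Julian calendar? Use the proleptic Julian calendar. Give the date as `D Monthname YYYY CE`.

The Julian–Gregorian offset here is 13 days (Julian trailing).
21 December 2025 Gregorian − 13 days → 8 December 2025 Julian.

8 December 2025 CE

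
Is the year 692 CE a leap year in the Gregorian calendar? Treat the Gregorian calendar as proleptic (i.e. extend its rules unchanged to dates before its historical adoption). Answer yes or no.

692 is divisible by 4 and not by 100, so it is a leap year.

yes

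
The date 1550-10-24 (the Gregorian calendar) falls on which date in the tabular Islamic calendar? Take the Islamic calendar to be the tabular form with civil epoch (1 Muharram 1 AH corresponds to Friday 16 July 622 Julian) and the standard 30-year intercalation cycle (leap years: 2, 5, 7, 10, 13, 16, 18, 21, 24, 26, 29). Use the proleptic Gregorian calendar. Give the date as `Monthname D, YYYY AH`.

Shawwal 2, 957 AH

Both dates share Julian Day Number 2287482; in the tabular Islamic calendar that is 2 Shawwal 957 AH.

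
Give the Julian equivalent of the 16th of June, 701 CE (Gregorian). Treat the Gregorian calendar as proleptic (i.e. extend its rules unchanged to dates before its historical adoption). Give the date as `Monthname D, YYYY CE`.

June 12, 701 CE

For dates in this range the Gregorian date is 4 days ahead of the Julian.
16 June 701 Gregorian − 4 days → 12 June 701 Julian.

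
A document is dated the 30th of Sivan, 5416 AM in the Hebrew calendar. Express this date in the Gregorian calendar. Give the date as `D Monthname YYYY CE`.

22 June 1656 CE

Both dates share Julian Day Number 2326075; in the Gregorian calendar that is 22 June 1656 CE.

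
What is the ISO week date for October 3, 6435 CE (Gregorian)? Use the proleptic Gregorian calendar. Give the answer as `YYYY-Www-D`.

6435-W40-3

The weekday is Wednesday (ISO weekday 3).
That Wednesday belongs to ISO week 40 of ISO year 6435.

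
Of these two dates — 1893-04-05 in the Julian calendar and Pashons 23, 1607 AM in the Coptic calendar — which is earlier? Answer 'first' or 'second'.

Converting both to JDN: 2412571 vs 2411883; the smaller is the second.

second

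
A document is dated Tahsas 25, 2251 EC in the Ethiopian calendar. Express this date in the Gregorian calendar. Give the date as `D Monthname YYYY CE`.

5 January 2259 CE

Both dates share Julian Day Number 2546147; in the Gregorian calendar that is 5 January 2259 CE.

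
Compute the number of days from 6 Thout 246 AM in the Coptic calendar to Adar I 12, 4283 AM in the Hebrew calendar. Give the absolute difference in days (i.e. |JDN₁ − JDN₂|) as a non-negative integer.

2394

JDN of the first date = 1914521.
JDN of the second date = 1912127.
|1912127 − 1914521| = 2394.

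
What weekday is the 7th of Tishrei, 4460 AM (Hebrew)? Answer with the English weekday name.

This is JDN 1976617 (10 September 699 Gregorian).
1976617 ≡ 6 (mod 7); counting from Monday = 0 gives Sunday.

Sunday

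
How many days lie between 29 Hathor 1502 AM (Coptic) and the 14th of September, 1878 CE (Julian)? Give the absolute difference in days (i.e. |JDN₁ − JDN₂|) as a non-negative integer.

JDN of the first date = 2373358.
JDN of the second date = 2407254.
|2407254 − 2373358| = 33896.

33896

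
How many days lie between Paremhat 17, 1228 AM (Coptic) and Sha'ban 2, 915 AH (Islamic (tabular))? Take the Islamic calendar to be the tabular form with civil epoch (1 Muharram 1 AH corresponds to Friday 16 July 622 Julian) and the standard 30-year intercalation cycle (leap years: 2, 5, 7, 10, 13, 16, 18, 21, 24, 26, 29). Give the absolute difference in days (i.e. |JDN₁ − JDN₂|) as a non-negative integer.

First date → JDN 2273388; second date → JDN 2272539.
The interval is |2273388 − 2272539| = 849 days.

849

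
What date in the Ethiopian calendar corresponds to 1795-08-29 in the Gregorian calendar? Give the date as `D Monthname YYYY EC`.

25 Nehase 1787 EC

Both dates share Julian Day Number 2376911; in the Ethiopian calendar that is 25 Nehase 1787 EC.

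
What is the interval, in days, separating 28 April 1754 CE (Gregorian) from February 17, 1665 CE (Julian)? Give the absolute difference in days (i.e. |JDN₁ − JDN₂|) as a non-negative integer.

JDN of the first date = 2361813.
JDN of the second date = 2329247.
|2329247 − 2361813| = 32566.

32566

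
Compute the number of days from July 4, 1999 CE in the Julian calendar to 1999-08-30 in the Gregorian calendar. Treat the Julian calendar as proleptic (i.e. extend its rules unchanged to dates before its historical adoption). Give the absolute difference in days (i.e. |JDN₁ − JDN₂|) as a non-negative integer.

44

First date → JDN 2451377; second date → JDN 2451421.
The interval is |2451377 − 2451421| = 44 days.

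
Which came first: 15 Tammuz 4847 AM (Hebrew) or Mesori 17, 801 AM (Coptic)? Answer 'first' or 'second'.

second

First date → JDN 2118255; second date → JDN 2117576.
JDN 2117576 < JDN 2118255, so the second date is earlier.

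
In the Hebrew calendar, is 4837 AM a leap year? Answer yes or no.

Hebrew year 4837 is year 11 of its 19-year Metonic cycle; leap years are at positions 3, 6, 8, 11, 14, 17, 19, so it is a leap year (13 months).

yes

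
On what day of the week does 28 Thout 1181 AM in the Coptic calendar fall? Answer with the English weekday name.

Tuesday

In the proleptic Gregorian calendar this is 4 October 1464 (JDN 2256052).
JDN 2256052 mod 7 = 1, and JDN 0 was a Monday, so this is a Tuesday.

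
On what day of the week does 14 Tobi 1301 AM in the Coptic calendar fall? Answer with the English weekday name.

Saturday

This is JDN 2299988 (19 January 1585 Gregorian).
JDN 2299988 mod 7 = 5, and JDN 0 was a Monday, so this is a Saturday.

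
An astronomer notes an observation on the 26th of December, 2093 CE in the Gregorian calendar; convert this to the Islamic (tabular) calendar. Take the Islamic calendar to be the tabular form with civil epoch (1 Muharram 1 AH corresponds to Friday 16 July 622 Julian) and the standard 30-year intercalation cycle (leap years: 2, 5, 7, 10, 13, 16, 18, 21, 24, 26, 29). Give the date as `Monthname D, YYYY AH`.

Both dates share Julian Day Number 2485873; in the tabular Islamic calendar that is 7 Sha'ban 1517 AH.

Sha'ban 7, 1517 AH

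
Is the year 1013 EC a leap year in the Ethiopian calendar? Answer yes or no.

1013 mod 4 = 1; in the Ethiopian calendar a year is leap when year mod 4 = 3, so it is a common year.

no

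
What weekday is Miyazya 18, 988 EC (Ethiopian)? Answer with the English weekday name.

Equivalently 18 April 996 Gregorian, JDN 2084950.
2084950 ≡ 0 (mod 7); counting from Monday = 0 gives Monday.

Monday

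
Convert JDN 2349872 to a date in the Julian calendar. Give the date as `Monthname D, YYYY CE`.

The Gregorian equivalent of JDN 2349872 is 18 August 1721.
In the Julian calendar that day is August 7, 1721 CE.

August 7, 1721 CE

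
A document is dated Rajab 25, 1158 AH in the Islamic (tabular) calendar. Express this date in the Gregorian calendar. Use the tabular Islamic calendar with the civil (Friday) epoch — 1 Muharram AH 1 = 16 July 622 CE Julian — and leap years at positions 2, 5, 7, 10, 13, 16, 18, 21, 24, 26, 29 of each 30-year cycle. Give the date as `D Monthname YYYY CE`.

23 August 1745 CE

Julian Day Number of the source date = 2358643.
Converting JDN 2358643 to the Gregorian calendar gives 23 August 1745 CE.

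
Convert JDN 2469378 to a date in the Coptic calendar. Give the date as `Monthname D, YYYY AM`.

Paopi 18, 1765 AM

JDN 2469378 is 28 October 2048 in the Gregorian calendar.
In the Coptic calendar that day is Paopi 18, 1765 AM.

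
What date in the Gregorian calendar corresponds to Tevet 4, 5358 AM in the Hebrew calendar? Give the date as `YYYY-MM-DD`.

Julian Day Number of the source date = 2304699.
Converting JDN 2304699 to the Gregorian calendar gives 13 December 1597 CE.

1597-12-13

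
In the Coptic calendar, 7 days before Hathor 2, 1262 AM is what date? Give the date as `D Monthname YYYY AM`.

25 Paopi 1262 AM

Counting 7 days back from JDN 2285671 reaches JDN 2285664, which is 25 Paopi 1262 AM.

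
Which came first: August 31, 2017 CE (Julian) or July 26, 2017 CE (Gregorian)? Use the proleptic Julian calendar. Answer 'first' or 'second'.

Converting both to JDN: 2458010 vs 2457961; the smaller is the second.

second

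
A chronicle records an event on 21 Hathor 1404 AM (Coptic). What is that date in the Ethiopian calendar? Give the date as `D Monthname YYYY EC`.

The source date corresponds to 28 November 1687 in the Gregorian calendar (JDN 2337556).
That day falls on 21 Hidar 1680 EC in the Ethiopian calendar.

21 Hidar 1680 EC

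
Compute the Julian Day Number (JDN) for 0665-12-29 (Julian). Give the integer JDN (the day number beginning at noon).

1964312

In the proleptic Gregorian calendar the same day is 1 January 666.
JDN 2451545 is 1 January 2000 CE (Gregorian); the target day is −487233 days from there, so JDN = 1964312.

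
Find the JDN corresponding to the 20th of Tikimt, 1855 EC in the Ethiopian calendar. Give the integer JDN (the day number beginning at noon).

Equivalently 29 October 1862 (Gregorian).
JDN 2400001 is 17 November 1858 CE (Gregorian), MJD 0; the target day is +1442 days from there, so JDN = 2401443.

2401443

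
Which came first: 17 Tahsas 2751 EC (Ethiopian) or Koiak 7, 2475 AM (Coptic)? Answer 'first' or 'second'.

The two dates have Julian Day Numbers 2728764 and 2728754 respectively.
Since 2728754 < 2728764, the second date comes first.

second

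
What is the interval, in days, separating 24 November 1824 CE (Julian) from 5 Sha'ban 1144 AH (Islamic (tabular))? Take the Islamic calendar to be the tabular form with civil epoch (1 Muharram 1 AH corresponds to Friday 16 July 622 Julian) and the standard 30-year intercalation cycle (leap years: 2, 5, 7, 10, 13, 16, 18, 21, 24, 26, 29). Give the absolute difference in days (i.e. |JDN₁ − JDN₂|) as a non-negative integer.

33910

First date → JDN 2387602; second date → JDN 2353692.
The interval is |2387602 − 2353692| = 33910 days.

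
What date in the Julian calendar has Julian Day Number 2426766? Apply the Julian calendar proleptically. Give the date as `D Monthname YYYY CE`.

JDN 2426766 is 28 February 1932 in the Gregorian calendar.
In the Julian calendar that day is 15 February 1932 CE.

15 February 1932 CE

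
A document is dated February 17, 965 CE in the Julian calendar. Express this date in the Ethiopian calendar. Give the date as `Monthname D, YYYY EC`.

Yekatit 23, 957 EC

Julian Day Number of the source date = 2073572.
Converting JDN 2073572 to the Ethiopian calendar gives 23 Yekatit 957 EC.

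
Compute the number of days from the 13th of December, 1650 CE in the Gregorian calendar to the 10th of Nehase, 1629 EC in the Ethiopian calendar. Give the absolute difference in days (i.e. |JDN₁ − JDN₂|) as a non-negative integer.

4870

JDN of the first date = 2324057.
JDN of the second date = 2319187.
|2319187 − 2324057| = 4870.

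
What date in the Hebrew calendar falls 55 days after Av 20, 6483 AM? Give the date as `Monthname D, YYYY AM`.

The starting date is JDN 2715839; 2715839 + 55 = 2715894.
JDN 2715894 corresponds to Tishrei 16, 6484 AM.

Tishrei 16, 6484 AM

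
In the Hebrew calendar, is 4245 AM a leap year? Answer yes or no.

yes

Hebrew year 4245 is year 8 of its 19-year Metonic cycle; leap years are at positions 3, 6, 8, 11, 14, 17, 19, so it is a leap year (13 months).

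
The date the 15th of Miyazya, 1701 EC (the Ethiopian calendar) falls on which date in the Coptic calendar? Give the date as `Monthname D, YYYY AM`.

Julian Day Number of the source date = 2345370.
Converting JDN 2345370 to the Coptic calendar gives 15 Parmouti 1425 AM.

Parmouti 15, 1425 AM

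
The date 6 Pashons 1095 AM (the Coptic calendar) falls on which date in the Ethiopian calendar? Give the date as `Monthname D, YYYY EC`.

The source date corresponds to 9 May 1379 in the proleptic Gregorian calendar (JDN 2224858).
That day falls on 6 Ginbot 1371 EC in the Ethiopian calendar.

Ginbot 6, 1371 EC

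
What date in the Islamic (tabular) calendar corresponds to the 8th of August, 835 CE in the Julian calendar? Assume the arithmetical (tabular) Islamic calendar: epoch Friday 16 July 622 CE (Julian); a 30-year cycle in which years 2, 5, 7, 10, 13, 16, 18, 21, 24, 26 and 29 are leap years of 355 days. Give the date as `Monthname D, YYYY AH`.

Sha'ban 9, 220 AH

Both dates share Julian Day Number 2026261; in the tabular Islamic calendar that is 9 Sha'ban 220 AH.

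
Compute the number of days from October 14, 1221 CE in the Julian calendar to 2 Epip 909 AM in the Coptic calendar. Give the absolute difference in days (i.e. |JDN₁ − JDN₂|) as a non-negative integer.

10337

JDN of the first date = 2167315.
JDN of the second date = 2156978.
|2156978 − 2167315| = 10337.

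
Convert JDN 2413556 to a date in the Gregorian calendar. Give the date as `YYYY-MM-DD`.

JDN 2451545 is 1 Jan 2000; 2413556 is −37989 days from there.

1895-12-28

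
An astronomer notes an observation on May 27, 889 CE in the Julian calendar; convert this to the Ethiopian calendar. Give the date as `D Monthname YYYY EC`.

2 Sene 881 EC

The source date corresponds to 31 May 889 in the proleptic Gregorian calendar (JDN 2045912).
That day falls on 2 Sene 881 EC in the Ethiopian calendar.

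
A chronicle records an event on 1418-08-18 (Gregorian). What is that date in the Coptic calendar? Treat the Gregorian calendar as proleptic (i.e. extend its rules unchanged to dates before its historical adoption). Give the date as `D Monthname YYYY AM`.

Both dates share Julian Day Number 2239203; in the Coptic calendar that is 16 Mesori 1134 AM.

16 Mesori 1134 AM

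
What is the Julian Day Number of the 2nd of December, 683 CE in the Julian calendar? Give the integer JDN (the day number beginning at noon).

In the proleptic Gregorian calendar the same day is 5 December 683.
JDN 2451545 is 1 January 2000 CE (Gregorian); the target day is −480686 days from there, so JDN = 1970859.

1970859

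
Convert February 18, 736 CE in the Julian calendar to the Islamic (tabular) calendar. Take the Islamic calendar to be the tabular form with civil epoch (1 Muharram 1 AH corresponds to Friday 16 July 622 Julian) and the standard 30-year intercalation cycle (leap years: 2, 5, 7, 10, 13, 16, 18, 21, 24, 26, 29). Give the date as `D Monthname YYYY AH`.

30 Muharram 118 AH

The source date corresponds to 22 February 736 in the proleptic Gregorian calendar (JDN 1989930).
That day falls on 30 Muharram 118 AH in the tabular Islamic calendar.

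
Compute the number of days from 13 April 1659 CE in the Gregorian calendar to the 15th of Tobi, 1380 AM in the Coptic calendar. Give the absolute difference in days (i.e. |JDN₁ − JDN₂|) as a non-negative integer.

1744

JDN of the first date = 2327100.
JDN of the second date = 2328844.
|2328844 − 2327100| = 1744.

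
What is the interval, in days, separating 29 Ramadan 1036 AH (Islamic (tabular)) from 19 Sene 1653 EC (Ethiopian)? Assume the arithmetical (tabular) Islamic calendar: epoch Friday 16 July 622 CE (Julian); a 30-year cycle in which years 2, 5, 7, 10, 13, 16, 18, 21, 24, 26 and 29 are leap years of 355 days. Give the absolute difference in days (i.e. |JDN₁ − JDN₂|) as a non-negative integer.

First date → JDN 2315473; second date → JDN 2327902.
The interval is |2315473 − 2327902| = 12429 days.

12429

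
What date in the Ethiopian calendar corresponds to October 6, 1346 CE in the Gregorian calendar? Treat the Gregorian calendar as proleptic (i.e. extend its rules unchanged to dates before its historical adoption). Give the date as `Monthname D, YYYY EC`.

Julian Day Number of the source date = 2212955.
Converting JDN 2212955 to the Ethiopian calendar gives 1 Tikimt 1339 EC.

Tikimt 1, 1339 EC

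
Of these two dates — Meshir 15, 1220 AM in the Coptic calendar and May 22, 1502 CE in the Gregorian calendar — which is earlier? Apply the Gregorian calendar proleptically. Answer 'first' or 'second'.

second

First date → JDN 2270434; second date → JDN 2269795.
JDN 2269795 < JDN 2270434, so the second date is earlier.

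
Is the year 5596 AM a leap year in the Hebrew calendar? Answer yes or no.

no

Hebrew year 5596 is year 10 of its 19-year Metonic cycle; leap years are at positions 3, 6, 8, 11, 14, 17, 19, so it is a common year (12 months).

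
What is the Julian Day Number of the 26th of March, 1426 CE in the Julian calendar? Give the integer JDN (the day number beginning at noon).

2241989

Equivalently 4 April 1426 (proleptic Gregorian).
JDN 2299161 is 15 October 1582 CE (Gregorian); the target day is −57172 days from there, so JDN = 2241989.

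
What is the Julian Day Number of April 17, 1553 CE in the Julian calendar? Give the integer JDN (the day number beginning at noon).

2288398

In the proleptic Gregorian calendar the same day is 27 April 1553.
JDN 2451545 is 1 January 2000 CE (Gregorian); the target day is −163147 days from there, so JDN = 2288398.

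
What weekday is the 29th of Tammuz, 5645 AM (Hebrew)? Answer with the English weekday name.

Equivalently 12 July 1885 Gregorian, JDN 2409735.
JDN 2409735 mod 7 = 6, and JDN 0 was a Monday, so this is a Sunday.

Sunday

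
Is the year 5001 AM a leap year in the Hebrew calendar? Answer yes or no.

Hebrew year 5001 is year 4 of its 19-year Metonic cycle; leap years are at positions 3, 6, 8, 11, 14, 17, 19, so it is a common year (12 months).

no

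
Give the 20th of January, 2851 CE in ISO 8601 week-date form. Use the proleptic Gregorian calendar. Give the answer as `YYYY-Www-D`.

The weekday is Friday (ISO weekday 5).
That Friday belongs to ISO week 3 of ISO year 2851.

2851-W03-5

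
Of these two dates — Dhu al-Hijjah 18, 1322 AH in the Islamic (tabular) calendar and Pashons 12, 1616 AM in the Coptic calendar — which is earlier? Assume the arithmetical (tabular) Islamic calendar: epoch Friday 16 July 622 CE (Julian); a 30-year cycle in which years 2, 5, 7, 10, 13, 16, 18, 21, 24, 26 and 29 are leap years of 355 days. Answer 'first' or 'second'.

Converting both to JDN: 2416900 vs 2415160; the smaller is the second.

second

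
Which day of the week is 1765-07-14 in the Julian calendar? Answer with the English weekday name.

In the Gregorian calendar this is 25 July 1765 (JDN 2365919).
Since JDN mod 7 = 3 (0 = Monday), the day is Thursday.

Thursday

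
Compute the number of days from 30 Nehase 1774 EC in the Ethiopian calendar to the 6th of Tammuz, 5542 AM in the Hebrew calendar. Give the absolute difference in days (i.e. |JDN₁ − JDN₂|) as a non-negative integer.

77

JDN of the first date = 2372168.
JDN of the second date = 2372091.
|2372091 − 2372168| = 77.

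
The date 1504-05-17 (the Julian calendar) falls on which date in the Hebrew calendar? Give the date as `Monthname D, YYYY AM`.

Sivan 4, 5264 AM

Julian Day Number of the source date = 2270531.
Converting JDN 2270531 to the Hebrew calendar gives 4 Sivan 5264 AM.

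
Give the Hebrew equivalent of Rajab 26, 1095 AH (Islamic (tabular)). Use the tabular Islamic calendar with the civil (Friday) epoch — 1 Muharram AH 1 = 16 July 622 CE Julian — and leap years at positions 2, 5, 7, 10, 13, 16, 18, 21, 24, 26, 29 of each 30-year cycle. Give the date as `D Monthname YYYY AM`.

The source date corresponds to 9 July 1684 in the Gregorian calendar (JDN 2336319).
That day falls on 27 Tammuz 5444 AM in the Hebrew calendar.

27 Tammuz 5444 AM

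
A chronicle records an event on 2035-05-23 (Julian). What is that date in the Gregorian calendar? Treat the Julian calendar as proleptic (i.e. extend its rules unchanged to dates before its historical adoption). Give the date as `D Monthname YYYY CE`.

For dates in this range the Gregorian date is 13 days ahead of the Julian.
23 May 2035 Julian + 13 days → 5 June 2035 Gregorian.

5 June 2035 CE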